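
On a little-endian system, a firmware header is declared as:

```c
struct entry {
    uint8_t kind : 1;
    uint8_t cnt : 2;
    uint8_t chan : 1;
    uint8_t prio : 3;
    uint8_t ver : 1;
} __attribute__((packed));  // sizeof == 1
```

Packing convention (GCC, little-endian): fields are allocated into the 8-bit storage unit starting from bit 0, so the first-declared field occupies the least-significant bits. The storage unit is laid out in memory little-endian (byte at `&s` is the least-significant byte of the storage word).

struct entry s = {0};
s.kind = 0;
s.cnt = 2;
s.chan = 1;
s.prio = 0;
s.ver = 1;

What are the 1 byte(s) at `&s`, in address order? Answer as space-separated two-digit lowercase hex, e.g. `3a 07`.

kind (1b) val=0 bits=0x0 at bit 0: 0x00
cnt (2b) val=2 bits=0x2 at bit 1: 0x04
chan (1b) val=1 bits=0x1 at bit 3: 0x0c
prio (3b) val=0 bits=0x0 at bit 4: 0x0c
ver (1b) val=1 bits=0x1 at bit 7: 0x8c
word = 0x8c → little-endian bytes:
  [0]=0x8c

8c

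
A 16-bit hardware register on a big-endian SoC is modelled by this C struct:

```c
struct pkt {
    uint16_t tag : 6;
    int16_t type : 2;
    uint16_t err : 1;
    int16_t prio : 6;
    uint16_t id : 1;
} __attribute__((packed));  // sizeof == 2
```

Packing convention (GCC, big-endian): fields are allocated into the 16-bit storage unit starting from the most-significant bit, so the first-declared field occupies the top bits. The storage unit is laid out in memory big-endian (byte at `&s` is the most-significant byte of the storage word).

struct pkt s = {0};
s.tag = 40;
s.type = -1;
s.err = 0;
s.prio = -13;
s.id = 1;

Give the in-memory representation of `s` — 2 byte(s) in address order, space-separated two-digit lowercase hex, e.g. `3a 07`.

[10+:6] tag=40 & 0x3f = 0x28; word=0xa000
[8+:2] type=-1 & 0x3 = 0x3; word=0xa300
[7+:1] err=0 & 0x1 = 0x0; word=0xa300
[1+:6] prio=-13 & 0x3f = 0x33; word=0xa366
[0+:1] id=1 & 0x1 = 0x1; word=0xa367
word = 0xa367 → big-endian bytes:
  [0]=0xa3  [1]=0x67

a3 67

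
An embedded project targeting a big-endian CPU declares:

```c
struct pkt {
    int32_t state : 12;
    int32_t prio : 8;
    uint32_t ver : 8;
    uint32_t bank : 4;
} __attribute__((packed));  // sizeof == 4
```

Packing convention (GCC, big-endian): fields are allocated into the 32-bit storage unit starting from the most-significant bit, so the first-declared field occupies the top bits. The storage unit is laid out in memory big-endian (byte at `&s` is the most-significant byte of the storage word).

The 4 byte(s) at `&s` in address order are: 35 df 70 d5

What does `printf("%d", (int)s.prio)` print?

-9

[0]=0x35 [1]=0xdf [2]=0x70 [3]=0xd5 (big-endian) → word 0x35df70d5
state:12 @ bit 20 → (0x35df70d5>>20)&0xfff = 0x35d
prio:8 @ bit 12 → (0x35df70d5>>12)&0xff = 0xf7  ←
ver:8 @ bit 4 → (0x35df70d5>>4)&0xff = 0xd
bank:4 @ bit 0 → (0x35df70d5>>0)&0xf = 0x5
prio signed 8b, MSB=1: 247 - 256 = -9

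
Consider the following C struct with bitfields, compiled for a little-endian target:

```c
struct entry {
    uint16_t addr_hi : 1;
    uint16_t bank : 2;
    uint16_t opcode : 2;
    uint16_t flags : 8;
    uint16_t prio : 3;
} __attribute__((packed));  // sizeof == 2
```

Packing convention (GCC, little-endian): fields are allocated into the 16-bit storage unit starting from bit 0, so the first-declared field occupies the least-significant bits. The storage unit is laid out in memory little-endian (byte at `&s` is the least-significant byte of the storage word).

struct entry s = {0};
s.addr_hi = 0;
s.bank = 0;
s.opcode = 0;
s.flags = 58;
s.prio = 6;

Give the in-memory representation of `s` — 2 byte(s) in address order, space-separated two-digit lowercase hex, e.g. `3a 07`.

40 c7

[0+:1] addr_hi=0 & 0x1 = 0x0; word=0x0000
[1+:2] bank=0 & 0x3 = 0x0; word=0x0000
[3+:2] opcode=0 & 0x3 = 0x0; word=0x0000
[5+:8] flags=58 & 0xff = 0x3a; word=0x0740
[13+:3] prio=6 & 0x7 = 0x6; word=0xc740
word = 0xc740 → little-endian bytes:
  [0]=0x40  [1]=0xc7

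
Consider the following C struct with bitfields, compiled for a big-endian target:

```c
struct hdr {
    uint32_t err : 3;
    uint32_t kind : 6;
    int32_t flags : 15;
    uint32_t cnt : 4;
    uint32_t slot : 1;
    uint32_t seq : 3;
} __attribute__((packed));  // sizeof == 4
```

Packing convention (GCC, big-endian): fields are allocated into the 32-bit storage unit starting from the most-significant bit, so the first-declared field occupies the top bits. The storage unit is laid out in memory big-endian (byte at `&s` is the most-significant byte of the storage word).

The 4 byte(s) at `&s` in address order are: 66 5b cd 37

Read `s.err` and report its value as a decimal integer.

3

[0]=0x66 [1]=0x5b [2]=0xcd [3]=0x37 (big-endian) → word 0x665bcd37
err:3 @ bit 29 → (0x665bcd37>>29)&0x7 = 0x3  ←
kind:6 @ bit 23 → (0x665bcd37>>23)&0x3f = 0xc
flags:15 @ bit 8 → (0x665bcd37>>8)&0x7fff = 0x5bcd
cnt:4 @ bit 4 → (0x665bcd37>>4)&0xf = 0x3
slot:1 @ bit 3 → (0x665bcd37>>3)&0x1 = 0x0
seq:3 @ bit 0 → (0x665bcd37>>0)&0x7 = 0x7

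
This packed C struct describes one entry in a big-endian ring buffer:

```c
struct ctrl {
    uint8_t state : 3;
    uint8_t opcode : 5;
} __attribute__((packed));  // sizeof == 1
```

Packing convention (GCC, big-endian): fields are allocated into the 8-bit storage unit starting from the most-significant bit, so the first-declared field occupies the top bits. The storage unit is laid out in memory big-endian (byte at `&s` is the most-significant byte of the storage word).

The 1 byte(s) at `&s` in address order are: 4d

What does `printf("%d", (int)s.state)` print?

[0]=0x4d (big-endian) → word 0x4d
state:3 @ bit 5 → (0x4d>>5)&0x7 = 0x2  ←
opcode:5 @ bit 0 → (0x4d>>0)&0x1f = 0xd

2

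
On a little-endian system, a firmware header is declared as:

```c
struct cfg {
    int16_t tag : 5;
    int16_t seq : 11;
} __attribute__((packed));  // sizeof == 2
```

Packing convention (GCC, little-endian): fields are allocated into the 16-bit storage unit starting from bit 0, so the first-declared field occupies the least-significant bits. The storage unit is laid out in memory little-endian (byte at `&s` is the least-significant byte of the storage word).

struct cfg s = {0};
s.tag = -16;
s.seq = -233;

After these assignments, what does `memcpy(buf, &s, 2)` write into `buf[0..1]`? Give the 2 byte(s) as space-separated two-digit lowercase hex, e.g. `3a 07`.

f0 e2

tag:5 = -16 → 0x10 << 0 → word 0x0010
seq:11 = -233 → 0x717 << 5 → word 0xe2f0
word = 0xe2f0 → little-endian bytes:
  [0]=0xf0  [1]=0xe2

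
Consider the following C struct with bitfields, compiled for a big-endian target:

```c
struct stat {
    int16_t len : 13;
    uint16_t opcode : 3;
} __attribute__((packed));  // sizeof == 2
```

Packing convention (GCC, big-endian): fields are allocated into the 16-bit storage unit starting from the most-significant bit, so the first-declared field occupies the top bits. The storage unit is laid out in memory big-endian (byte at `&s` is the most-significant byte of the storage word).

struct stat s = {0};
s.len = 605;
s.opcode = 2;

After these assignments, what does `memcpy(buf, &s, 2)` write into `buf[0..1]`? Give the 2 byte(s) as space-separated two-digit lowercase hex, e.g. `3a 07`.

12 ea

len (13b) val=605 bits=0x25d at bit 3: 0x12e8
opcode (3b) val=2 bits=0x2 at bit 0: 0x12ea
word = 0x12ea → big-endian bytes:
  [0]=0x12  [1]=0xea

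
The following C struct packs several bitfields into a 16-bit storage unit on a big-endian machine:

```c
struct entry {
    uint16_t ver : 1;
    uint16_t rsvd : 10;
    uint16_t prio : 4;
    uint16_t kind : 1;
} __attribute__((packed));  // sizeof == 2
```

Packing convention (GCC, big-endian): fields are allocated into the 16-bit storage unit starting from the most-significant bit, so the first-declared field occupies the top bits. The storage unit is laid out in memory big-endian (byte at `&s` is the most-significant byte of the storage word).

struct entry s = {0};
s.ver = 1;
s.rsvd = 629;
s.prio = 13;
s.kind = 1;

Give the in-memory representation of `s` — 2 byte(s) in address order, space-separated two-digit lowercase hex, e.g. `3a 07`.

ce bb

[15+:1] ver=1 & 0x1 = 0x1; word=0x8000
[5+:10] rsvd=629 & 0x3ff = 0x275; word=0xcea0
[1+:4] prio=13 & 0xf = 0xd; word=0xceba
[0+:1] kind=1 & 0x1 = 0x1; word=0xcebb
word = 0xcebb → big-endian bytes:
  [0]=0xce  [1]=0xbb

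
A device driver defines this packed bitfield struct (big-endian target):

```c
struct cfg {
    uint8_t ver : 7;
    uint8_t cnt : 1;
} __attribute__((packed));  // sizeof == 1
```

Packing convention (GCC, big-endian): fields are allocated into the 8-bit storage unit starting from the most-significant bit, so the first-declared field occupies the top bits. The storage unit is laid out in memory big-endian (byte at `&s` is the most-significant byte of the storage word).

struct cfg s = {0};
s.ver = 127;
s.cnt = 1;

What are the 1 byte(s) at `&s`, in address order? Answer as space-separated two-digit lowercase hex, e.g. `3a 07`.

ver:7 = 127 → 0x7f << 1 → word 0xfe
cnt:1 = 1 → 0x1 << 0 → word 0xff
word = 0xff → big-endian bytes:
  [0]=0xff

ff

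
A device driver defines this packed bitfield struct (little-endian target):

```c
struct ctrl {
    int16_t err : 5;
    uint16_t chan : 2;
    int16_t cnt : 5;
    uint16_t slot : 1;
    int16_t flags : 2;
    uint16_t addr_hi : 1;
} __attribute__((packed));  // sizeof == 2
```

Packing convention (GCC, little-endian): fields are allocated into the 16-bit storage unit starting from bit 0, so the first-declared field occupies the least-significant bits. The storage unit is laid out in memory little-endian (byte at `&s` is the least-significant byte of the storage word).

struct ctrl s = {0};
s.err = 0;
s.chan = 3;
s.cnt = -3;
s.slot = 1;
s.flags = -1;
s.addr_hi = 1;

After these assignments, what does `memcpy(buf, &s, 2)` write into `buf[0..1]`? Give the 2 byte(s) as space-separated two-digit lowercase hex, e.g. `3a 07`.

[0+:5] err=0 & 0x1f = 0x0; word=0x0000
[5+:2] chan=3 & 0x3 = 0x3; word=0x0060
[7+:5] cnt=-3 & 0x1f = 0x1d; word=0x0ee0
[12+:1] slot=1 & 0x1 = 0x1; word=0x1ee0
[13+:2] flags=-1 & 0x3 = 0x3; word=0x7ee0
[15+:1] addr_hi=1 & 0x1 = 0x1; word=0xfee0
word = 0xfee0 → little-endian bytes:
  [0]=0xe0  [1]=0xfe

e0 fe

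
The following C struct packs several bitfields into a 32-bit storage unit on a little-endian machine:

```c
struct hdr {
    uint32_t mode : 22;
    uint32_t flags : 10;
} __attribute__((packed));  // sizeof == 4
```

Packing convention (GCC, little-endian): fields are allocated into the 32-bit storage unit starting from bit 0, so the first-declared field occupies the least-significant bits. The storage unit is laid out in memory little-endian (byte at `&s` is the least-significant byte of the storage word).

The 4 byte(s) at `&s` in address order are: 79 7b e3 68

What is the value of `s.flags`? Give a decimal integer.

419

[0]=0x79 [1]=0x7b [2]=0xe3 [3]=0x68 (little-endian) → word 0x68e37b79
mode:22 @ bit 0 → (0x68e37b79>>0)&0x3fffff = 0x237b79
flags:10 @ bit 22 → (0x68e37b79>>22)&0x3ff = 0x1a3  ←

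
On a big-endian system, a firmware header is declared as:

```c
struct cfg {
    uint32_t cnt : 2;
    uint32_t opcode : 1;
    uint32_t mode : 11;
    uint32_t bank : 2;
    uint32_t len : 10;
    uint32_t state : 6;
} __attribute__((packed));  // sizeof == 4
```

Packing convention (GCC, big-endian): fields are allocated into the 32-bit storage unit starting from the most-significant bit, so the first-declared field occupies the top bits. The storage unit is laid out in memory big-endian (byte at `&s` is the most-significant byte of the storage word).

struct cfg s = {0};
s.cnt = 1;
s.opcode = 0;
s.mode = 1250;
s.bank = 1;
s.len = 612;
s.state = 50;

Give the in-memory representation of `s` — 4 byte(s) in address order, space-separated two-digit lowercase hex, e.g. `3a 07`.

53 89 99 32

[30+:2] cnt=1 & 0x3 = 0x1; word=0x40000000
[29+:1] opcode=0 & 0x1 = 0x0; word=0x40000000
[18+:11] mode=1250 & 0x7ff = 0x4e2; word=0x53880000
[16+:2] bank=1 & 0x3 = 0x1; word=0x53890000
[6+:10] len=612 & 0x3ff = 0x264; word=0x53899900
[0+:6] state=50 & 0x3f = 0x32; word=0x53899932
word = 0x53899932 → big-endian bytes:
  [0]=0x53  [1]=0x89  [2]=0x99  [3]=0x32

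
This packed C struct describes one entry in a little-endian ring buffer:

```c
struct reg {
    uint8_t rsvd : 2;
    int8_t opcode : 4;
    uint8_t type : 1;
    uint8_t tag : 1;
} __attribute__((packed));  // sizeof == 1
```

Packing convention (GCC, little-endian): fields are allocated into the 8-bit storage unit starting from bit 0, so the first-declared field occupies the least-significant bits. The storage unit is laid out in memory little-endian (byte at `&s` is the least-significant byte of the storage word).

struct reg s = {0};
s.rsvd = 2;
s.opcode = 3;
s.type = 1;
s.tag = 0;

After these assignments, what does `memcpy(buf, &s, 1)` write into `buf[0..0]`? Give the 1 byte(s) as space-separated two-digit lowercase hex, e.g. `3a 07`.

rsvd (2b) val=2 bits=0x2 at bit 0: 0x02
opcode (4b) val=3 bits=0x3 at bit 2: 0x0e
type (1b) val=1 bits=0x1 at bit 6: 0x4e
tag (1b) val=0 bits=0x0 at bit 7: 0x4e
word = 0x4e → little-endian bytes:
  [0]=0x4e

4e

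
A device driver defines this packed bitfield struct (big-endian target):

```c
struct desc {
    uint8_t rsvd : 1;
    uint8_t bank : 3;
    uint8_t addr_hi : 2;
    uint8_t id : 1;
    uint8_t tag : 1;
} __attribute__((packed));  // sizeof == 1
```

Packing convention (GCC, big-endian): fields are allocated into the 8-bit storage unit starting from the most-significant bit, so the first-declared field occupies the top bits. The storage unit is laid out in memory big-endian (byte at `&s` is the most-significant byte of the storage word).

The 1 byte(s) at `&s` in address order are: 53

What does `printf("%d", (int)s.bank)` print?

[0]=0x53 (big-endian) → word 0x53
rsvd:1 @ bit 7 → (0x53>>7)&0x1 = 0x0
bank:3 @ bit 4 → (0x53>>4)&0x7 = 0x5  ←
addr_hi:2 @ bit 2 → (0x53>>2)&0x3 = 0x0
id:1 @ bit 1 → (0x53>>1)&0x1 = 0x1
tag:1 @ bit 0 → (0x53>>0)&0x1 = 0x1

5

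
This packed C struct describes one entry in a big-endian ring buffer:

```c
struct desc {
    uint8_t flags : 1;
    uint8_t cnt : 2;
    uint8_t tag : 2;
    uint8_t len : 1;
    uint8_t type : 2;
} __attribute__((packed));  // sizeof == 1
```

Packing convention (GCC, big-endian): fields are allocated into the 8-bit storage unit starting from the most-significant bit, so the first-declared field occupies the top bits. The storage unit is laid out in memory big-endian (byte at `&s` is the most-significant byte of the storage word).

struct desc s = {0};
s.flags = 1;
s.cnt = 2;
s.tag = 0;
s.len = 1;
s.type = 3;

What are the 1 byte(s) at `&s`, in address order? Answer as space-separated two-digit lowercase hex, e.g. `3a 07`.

c7

[7+:1] flags=1 & 0x1 = 0x1; word=0x80
[5+:2] cnt=2 & 0x3 = 0x2; word=0xc0
[3+:2] tag=0 & 0x3 = 0x0; word=0xc0
[2+:1] len=1 & 0x1 = 0x1; word=0xc4
[0+:2] type=3 & 0x3 = 0x3; word=0xc7
word = 0xc7 → big-endian bytes:
  [0]=0xc7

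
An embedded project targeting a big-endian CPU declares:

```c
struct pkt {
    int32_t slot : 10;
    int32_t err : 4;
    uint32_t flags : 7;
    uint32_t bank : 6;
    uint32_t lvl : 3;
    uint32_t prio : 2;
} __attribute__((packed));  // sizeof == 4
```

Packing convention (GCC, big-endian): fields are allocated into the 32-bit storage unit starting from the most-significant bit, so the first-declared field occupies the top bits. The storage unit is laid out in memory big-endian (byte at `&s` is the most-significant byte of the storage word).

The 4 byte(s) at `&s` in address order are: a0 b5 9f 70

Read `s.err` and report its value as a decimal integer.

-3

[0]=0xa0 [1]=0xb5 [2]=0x9f [3]=0x70 (big-endian) → word 0xa0b59f70
slot:10 @ bit 22 → (0xa0b59f70>>22)&0x3ff = 0x282
err:4 @ bit 18 → (0xa0b59f70>>18)&0xf = 0xd  ←
flags:7 @ bit 11 → (0xa0b59f70>>11)&0x7f = 0x33
bank:6 @ bit 5 → (0xa0b59f70>>5)&0x3f = 0x3b
lvl:3 @ bit 2 → (0xa0b59f70>>2)&0x7 = 0x4
prio:2 @ bit 0 → (0xa0b59f70>>0)&0x3 = 0x0
err signed 4b, MSB=1: 13 - 16 = -3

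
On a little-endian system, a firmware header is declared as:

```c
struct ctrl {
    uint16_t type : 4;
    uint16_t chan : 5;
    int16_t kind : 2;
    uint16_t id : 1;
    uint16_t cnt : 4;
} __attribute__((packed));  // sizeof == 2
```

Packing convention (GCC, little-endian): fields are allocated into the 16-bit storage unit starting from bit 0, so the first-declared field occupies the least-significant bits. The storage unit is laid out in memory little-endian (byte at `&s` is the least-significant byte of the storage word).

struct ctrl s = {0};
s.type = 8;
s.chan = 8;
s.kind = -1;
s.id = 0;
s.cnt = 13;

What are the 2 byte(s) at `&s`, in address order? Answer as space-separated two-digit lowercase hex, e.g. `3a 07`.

88 d6

type:4 = 8 → 0x8 << 0 → word 0x0008
chan:5 = 8 → 0x8 << 4 → word 0x0088
kind:2 = -1 → 0x3 << 9 → word 0x0688
id:1 = 0 → 0x0 << 11 → word 0x0688
cnt:4 = 13 → 0xd << 12 → word 0xd688
word = 0xd688 → little-endian bytes:
  [0]=0x88  [1]=0xd6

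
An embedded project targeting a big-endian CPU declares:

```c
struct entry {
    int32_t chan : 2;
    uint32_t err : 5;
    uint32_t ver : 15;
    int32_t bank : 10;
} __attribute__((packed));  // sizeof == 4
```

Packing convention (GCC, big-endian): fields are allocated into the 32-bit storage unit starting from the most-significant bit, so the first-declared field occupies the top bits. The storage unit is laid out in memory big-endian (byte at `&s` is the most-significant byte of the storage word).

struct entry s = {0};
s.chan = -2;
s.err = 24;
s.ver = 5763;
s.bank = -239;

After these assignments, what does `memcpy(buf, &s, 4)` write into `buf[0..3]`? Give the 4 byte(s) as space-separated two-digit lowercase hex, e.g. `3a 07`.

b0 5a 0f 11

chan (2b) val=-2 bits=0x2 at bit 30: 0x80000000
err (5b) val=24 bits=0x18 at bit 25: 0xb0000000
ver (15b) val=5763 bits=0x1683 at bit 10: 0xb05a0c00
bank (10b) val=-239 bits=0x311 at bit 0: 0xb05a0f11
word = 0xb05a0f11 → big-endian bytes:
  [0]=0xb0  [1]=0x5a  [2]=0x0f  [3]=0x11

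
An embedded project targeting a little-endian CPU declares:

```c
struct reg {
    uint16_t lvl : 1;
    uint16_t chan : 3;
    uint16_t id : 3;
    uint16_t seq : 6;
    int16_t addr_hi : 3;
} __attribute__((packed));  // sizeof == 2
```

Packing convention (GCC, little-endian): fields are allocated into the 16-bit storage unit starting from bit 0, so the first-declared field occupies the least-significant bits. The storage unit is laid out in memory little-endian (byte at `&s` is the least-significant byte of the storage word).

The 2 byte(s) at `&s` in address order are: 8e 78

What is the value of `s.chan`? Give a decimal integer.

[0]=0x8e [1]=0x78 (little-endian) → word 0x788e
lvl:1 @ bit 0 → (0x788e>>0)&0x1 = 0x0
chan:3 @ bit 1 → (0x788e>>1)&0x7 = 0x7  ←
id:3 @ bit 4 → (0x788e>>4)&0x7 = 0x0
seq:6 @ bit 7 → (0x788e>>7)&0x3f = 0x31
addr_hi:3 @ bit 13 → (0x788e>>13)&0x7 = 0x3

7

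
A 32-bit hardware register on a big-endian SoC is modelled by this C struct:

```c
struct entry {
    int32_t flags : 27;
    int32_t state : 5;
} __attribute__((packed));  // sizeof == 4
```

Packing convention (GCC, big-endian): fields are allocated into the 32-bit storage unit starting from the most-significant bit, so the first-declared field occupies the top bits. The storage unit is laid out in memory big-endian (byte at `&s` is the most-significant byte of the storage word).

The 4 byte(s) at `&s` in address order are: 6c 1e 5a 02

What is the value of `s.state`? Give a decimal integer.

[0]=0x6c [1]=0x1e [2]=0x5a [3]=0x02 (big-endian) → word 0x6c1e5a02
flags:27 @ bit 5 → (0x6c1e5a02>>5)&0x7ffffff = 0x360f2d0
state:5 @ bit 0 → (0x6c1e5a02>>0)&0x1f = 0x2  ←
state signed 5b, MSB=0: value = 2

2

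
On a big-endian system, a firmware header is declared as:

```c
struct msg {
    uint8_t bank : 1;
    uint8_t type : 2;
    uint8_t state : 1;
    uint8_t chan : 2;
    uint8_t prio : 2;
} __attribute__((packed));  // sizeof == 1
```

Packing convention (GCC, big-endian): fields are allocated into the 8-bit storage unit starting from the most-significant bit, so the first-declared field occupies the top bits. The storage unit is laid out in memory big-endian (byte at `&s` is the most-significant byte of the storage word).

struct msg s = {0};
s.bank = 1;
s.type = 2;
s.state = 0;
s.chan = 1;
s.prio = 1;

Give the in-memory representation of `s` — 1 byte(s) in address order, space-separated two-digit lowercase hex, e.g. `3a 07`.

c5

bank:1 = 1 → 0x1 << 7 → word 0x80
type:2 = 2 → 0x2 << 5 → word 0xc0
state:1 = 0 → 0x0 << 4 → word 0xc0
chan:2 = 1 → 0x1 << 2 → word 0xc4
prio:2 = 1 → 0x1 << 0 → word 0xc5
word = 0xc5 → big-endian bytes:
  [0]=0xc5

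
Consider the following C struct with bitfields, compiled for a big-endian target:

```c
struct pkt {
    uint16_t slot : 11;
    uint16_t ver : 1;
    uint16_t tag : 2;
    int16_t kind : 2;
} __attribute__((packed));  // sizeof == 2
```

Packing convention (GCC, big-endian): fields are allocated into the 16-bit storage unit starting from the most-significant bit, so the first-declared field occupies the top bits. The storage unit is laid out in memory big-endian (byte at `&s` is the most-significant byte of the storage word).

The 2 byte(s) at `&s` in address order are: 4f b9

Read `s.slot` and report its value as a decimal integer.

637

[0]=0x4f [1]=0xb9 (big-endian) → word 0x4fb9
slot:11 @ bit 5 → (0x4fb9>>5)&0x7ff = 0x27d  ←
ver:1 @ bit 4 → (0x4fb9>>4)&0x1 = 0x1
tag:2 @ bit 2 → (0x4fb9>>2)&0x3 = 0x2
kind:2 @ bit 0 → (0x4fb9>>0)&0x3 = 0x1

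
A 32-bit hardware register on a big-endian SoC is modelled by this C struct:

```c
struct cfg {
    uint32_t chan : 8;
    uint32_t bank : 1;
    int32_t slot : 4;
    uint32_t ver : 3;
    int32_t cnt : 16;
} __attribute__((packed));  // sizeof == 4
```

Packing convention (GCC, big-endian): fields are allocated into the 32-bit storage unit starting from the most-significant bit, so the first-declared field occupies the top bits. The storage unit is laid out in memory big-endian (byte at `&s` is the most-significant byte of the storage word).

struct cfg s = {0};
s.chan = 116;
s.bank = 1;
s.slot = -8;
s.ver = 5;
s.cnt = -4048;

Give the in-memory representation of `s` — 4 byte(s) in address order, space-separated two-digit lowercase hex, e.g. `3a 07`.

[24+:8] chan=116 & 0xff = 0x74; word=0x74000000
[23+:1] bank=1 & 0x1 = 0x1; word=0x74800000
[19+:4] slot=-8 & 0xf = 0x8; word=0x74c00000
[16+:3] ver=5 & 0x7 = 0x5; word=0x74c50000
[0+:16] cnt=-4048 & 0xffff = 0xf030; word=0x74c5f030
word = 0x74c5f030 → big-endian bytes:
  [0]=0x74  [1]=0xc5  [2]=0xf0  [3]=0x30

74 c5 f0 30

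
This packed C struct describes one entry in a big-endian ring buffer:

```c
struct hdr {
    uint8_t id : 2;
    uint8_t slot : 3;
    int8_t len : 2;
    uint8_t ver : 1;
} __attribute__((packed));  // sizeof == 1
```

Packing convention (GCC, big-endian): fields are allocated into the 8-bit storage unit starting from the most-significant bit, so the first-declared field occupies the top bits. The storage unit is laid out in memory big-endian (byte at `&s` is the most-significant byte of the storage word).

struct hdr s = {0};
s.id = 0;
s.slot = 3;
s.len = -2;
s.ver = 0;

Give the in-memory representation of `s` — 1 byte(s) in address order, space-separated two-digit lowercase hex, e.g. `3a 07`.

1c

id (2b) val=0 bits=0x0 at bit 6: 0x00
slot (3b) val=3 bits=0x3 at bit 3: 0x18
len (2b) val=-2 bits=0x2 at bit 1: 0x1c
ver (1b) val=0 bits=0x0 at bit 0: 0x1c
word = 0x1c → big-endian bytes:
  [0]=0x1c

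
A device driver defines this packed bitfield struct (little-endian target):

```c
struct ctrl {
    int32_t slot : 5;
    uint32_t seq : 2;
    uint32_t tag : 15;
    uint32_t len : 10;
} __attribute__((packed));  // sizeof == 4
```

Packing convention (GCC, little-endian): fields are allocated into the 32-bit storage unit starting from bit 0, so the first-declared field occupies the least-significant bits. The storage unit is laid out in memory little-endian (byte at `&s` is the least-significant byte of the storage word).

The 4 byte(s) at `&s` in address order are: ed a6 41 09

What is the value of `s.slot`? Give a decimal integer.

[0]=0xed [1]=0xa6 [2]=0x41 [3]=0x09 (little-endian) → word 0x0941a6ed
slot [0+:5] = (word>>0) & 0x1f = 13  ←
seq [5+:2] = (word>>5) & 0x3 = 3
tag [7+:15] = (word>>7) & 0x7fff = 845
len [22+:10] = (word>>22) & 0x3ff = 37
slot signed 5b, MSB=0: value = 13

13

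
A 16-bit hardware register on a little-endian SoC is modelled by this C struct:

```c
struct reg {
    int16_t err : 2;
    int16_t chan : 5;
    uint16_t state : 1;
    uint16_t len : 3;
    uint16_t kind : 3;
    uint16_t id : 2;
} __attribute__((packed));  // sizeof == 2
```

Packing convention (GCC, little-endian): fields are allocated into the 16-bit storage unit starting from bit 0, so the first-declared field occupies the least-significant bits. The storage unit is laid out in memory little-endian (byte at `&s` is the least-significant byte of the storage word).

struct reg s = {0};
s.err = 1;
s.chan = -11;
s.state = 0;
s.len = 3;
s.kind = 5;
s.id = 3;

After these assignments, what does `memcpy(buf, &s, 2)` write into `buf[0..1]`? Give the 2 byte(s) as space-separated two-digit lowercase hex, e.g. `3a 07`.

55 eb

err (2b) val=1 bits=0x1 at bit 0: 0x0001
chan (5b) val=-11 bits=0x15 at bit 2: 0x0055
state (1b) val=0 bits=0x0 at bit 7: 0x0055
len (3b) val=3 bits=0x3 at bit 8: 0x0355
kind (3b) val=5 bits=0x5 at bit 11: 0x2b55
id (2b) val=3 bits=0x3 at bit 14: 0xeb55
word = 0xeb55 → little-endian bytes:
  [0]=0x55  [1]=0xeb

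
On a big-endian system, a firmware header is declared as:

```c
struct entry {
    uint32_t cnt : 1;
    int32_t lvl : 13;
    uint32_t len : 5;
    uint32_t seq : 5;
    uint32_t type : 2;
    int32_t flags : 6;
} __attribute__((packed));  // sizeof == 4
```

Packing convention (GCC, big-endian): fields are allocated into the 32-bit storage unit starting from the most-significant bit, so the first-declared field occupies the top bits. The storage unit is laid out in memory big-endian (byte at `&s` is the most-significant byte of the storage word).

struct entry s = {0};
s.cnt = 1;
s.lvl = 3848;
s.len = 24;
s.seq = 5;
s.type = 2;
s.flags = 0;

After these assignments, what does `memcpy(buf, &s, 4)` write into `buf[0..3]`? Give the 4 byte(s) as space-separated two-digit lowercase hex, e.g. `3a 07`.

bc 23 05 80

cnt:1 = 1 → 0x1 << 31 → word 0x80000000
lvl:13 = 3848 → 0xf08 << 18 → word 0xbc200000
len:5 = 24 → 0x18 << 13 → word 0xbc230000
seq:5 = 5 → 0x5 << 8 → word 0xbc230500
type:2 = 2 → 0x2 << 6 → word 0xbc230580
flags:6 = 0 → 0x0 << 0 → word 0xbc230580
word = 0xbc230580 → big-endian bytes:
  [0]=0xbc  [1]=0x23  [2]=0x05  [3]=0x80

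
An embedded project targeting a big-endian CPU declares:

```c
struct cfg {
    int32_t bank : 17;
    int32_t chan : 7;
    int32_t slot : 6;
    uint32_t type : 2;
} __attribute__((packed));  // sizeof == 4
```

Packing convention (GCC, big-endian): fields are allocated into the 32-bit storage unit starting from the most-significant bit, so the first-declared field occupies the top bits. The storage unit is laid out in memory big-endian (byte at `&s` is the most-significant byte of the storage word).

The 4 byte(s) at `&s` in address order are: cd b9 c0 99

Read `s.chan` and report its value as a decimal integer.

-64

[0]=0xcd [1]=0xb9 [2]=0xc0 [3]=0x99 (big-endian) → word 0xcdb9c099
bank:17 @ bit 15 → (0xcdb9c099>>15)&0x1ffff = 0x19b73
chan:7 @ bit 8 → (0xcdb9c099>>8)&0x7f = 0x40  ←
slot:6 @ bit 2 → (0xcdb9c099>>2)&0x3f = 0x26
type:2 @ bit 0 → (0xcdb9c099>>0)&0x3 = 0x1
chan signed 7b, MSB=1: 64 - 128 = -64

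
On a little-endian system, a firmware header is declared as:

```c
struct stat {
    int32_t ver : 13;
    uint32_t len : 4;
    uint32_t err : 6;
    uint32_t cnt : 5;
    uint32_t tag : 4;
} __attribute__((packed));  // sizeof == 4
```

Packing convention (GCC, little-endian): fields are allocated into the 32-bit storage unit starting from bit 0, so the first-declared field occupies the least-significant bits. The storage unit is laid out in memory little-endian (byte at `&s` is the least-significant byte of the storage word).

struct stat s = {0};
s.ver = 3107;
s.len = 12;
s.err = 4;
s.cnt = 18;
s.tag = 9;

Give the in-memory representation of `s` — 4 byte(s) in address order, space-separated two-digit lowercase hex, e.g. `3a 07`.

ver (13b) val=3107 bits=0xc23 at bit 0: 0x00000c23
len (4b) val=12 bits=0xc at bit 13: 0x00018c23
err (6b) val=4 bits=0x4 at bit 17: 0x00098c23
cnt (5b) val=18 bits=0x12 at bit 23: 0x09098c23
tag (4b) val=9 bits=0x9 at bit 28: 0x99098c23
word = 0x99098c23 → little-endian bytes:
  [0]=0x23  [1]=0x8c  [2]=0x09  [3]=0x99

23 8c 09 99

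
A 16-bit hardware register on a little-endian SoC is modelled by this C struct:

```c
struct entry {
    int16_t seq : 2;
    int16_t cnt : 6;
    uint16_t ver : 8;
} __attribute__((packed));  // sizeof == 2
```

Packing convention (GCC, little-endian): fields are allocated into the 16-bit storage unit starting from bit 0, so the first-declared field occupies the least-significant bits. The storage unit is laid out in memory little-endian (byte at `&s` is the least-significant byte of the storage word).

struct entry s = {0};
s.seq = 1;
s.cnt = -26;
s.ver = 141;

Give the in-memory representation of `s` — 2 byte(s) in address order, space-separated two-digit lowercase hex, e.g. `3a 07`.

seq:2 = 1 → 0x1 << 0 → word 0x0001
cnt:6 = -26 → 0x26 << 2 → word 0x0099
ver:8 = 141 → 0x8d << 8 → word 0x8d99
word = 0x8d99 → little-endian bytes:
  [0]=0x99  [1]=0x8d

99 8d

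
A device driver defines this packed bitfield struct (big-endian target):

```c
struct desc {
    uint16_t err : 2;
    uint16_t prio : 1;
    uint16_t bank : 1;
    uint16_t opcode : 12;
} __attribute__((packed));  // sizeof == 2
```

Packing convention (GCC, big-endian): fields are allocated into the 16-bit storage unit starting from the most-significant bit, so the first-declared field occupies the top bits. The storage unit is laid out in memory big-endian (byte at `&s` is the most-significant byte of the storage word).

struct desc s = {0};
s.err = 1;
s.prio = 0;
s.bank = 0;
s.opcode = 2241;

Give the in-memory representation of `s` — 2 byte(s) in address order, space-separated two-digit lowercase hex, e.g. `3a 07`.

48 c1

[14+:2] err=1 & 0x3 = 0x1; word=0x4000
[13+:1] prio=0 & 0x1 = 0x0; word=0x4000
[12+:1] bank=0 & 0x1 = 0x0; word=0x4000
[0+:12] opcode=2241 & 0xfff = 0x8c1; word=0x48c1
word = 0x48c1 → big-endian bytes:
  [0]=0x48  [1]=0xc1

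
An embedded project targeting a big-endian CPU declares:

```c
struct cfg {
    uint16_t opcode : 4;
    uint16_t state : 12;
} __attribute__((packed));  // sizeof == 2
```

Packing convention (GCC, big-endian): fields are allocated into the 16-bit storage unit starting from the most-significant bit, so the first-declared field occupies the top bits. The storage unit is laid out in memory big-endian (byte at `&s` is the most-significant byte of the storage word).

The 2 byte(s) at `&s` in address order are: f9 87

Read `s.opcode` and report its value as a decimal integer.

15

[0]=0xf9 [1]=0x87 (big-endian) → word 0xf987
opcode [12+:4] = (word>>12) & 0xf = 15  ←
state [0+:12] = (word>>0) & 0xfff = 2439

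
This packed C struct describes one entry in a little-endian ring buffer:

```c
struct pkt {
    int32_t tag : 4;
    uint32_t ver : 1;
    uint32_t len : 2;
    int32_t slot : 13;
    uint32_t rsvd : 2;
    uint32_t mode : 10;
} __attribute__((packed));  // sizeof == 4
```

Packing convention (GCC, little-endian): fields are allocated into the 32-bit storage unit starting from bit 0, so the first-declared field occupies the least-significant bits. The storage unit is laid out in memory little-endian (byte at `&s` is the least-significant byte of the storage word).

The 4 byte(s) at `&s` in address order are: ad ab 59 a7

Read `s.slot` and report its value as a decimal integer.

[0]=0xad [1]=0xab [2]=0x59 [3]=0xa7 (little-endian) → word 0xa759abad
tag:4 @ bit 0 → (0xa759abad>>0)&0xf = 0xd
ver:1 @ bit 4 → (0xa759abad>>4)&0x1 = 0x0
len:2 @ bit 5 → (0xa759abad>>5)&0x3 = 0x1
slot:13 @ bit 7 → (0xa759abad>>7)&0x1fff = 0x1357  ←
rsvd:2 @ bit 20 → (0xa759abad>>20)&0x3 = 0x1
mode:10 @ bit 22 → (0xa759abad>>22)&0x3ff = 0x29d
slot signed 13b, MSB=1: 4951 - 8192 = -3241

-3241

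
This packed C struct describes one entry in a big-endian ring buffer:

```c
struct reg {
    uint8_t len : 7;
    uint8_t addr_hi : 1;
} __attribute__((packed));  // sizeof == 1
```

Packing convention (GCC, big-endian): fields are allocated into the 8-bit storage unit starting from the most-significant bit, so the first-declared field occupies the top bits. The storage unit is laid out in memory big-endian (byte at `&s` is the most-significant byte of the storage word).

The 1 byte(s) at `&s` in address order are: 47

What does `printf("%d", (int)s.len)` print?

35

[0]=0x47 (big-endian) → word 0x47
len:7 @ bit 1 → (0x47>>1)&0x7f = 0x23  ←
addr_hi:1 @ bit 0 → (0x47>>0)&0x1 = 0x1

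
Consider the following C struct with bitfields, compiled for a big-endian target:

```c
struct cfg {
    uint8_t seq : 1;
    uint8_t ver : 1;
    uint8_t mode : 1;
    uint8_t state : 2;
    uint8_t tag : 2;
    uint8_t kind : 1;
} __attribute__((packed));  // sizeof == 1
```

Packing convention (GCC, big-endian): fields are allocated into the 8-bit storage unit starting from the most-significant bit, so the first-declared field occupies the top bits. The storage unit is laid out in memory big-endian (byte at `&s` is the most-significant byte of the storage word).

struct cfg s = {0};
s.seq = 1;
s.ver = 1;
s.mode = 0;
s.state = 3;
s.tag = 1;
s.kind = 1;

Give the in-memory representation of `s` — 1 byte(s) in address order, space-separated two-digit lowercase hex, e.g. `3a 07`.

db

seq:1 = 1 → 0x1 << 7 → word 0x80
ver:1 = 1 → 0x1 << 6 → word 0xc0
mode:1 = 0 → 0x0 << 5 → word 0xc0
state:2 = 3 → 0x3 << 3 → word 0xd8
tag:2 = 1 → 0x1 << 1 → word 0xda
kind:1 = 1 → 0x1 << 0 → word 0xdb
word = 0xdb → big-endian bytes:
  [0]=0xdb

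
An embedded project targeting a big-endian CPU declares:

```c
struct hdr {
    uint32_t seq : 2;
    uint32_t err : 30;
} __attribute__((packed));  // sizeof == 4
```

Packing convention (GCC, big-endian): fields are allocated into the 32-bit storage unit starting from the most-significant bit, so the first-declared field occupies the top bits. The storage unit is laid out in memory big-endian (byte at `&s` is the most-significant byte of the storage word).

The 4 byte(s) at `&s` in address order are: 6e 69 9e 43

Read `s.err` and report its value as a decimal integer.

778673731

[0]=0x6e [1]=0x69 [2]=0x9e [3]=0x43 (big-endian) → word 0x6e699e43
seq:2 @ bit 30 → (0x6e699e43>>30)&0x3 = 0x1
err:30 @ bit 0 → (0x6e699e43>>0)&0x3fffffff = 0x2e699e43  ←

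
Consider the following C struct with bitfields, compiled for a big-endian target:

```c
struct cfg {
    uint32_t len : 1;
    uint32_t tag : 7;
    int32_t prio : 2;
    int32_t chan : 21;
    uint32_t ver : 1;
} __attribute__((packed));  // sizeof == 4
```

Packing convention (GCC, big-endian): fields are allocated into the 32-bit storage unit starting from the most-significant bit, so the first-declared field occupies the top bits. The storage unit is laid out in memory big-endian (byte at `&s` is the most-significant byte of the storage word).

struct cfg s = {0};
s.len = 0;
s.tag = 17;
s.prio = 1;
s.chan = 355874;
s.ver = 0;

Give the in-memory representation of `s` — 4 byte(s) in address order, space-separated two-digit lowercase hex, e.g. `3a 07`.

len (1b) val=0 bits=0x0 at bit 31: 0x00000000
tag (7b) val=17 bits=0x11 at bit 24: 0x11000000
prio (2b) val=1 bits=0x1 at bit 22: 0x11400000
chan (21b) val=355874 bits=0x56e22 at bit 1: 0x114adc44
ver (1b) val=0 bits=0x0 at bit 0: 0x114adc44
word = 0x114adc44 → big-endian bytes:
  [0]=0x11  [1]=0x4a  [2]=0xdc  [3]=0x44

11 4a dc 44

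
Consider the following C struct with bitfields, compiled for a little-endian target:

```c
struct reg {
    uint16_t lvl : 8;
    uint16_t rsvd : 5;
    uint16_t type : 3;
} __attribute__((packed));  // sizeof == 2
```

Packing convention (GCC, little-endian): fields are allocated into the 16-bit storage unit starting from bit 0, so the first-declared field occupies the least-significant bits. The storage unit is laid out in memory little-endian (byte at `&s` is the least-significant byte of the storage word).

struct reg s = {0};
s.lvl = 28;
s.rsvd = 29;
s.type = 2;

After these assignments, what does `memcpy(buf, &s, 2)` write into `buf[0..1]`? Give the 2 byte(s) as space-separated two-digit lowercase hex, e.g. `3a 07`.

lvl (8b) val=28 bits=0x1c at bit 0: 0x001c
rsvd (5b) val=29 bits=0x1d at bit 8: 0x1d1c
type (3b) val=2 bits=0x2 at bit 13: 0x5d1c
word = 0x5d1c → little-endian bytes:
  [0]=0x1c  [1]=0x5d

1c 5d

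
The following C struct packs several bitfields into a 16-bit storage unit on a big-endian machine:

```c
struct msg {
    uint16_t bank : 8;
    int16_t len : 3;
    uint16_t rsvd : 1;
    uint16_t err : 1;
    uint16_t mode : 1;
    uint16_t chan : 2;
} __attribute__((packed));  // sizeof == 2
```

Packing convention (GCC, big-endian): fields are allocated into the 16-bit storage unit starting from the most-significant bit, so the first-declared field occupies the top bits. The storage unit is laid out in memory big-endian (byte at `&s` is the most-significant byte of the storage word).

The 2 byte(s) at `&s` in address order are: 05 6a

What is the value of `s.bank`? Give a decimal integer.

[0]=0x05 [1]=0x6a (big-endian) → word 0x056a
bank:8 @ bit 8 → (0x056a>>8)&0xff = 0x5  ←
len:3 @ bit 5 → (0x056a>>5)&0x7 = 0x3
rsvd:1 @ bit 4 → (0x056a>>4)&0x1 = 0x0
err:1 @ bit 3 → (0x056a>>3)&0x1 = 0x1
mode:1 @ bit 2 → (0x056a>>2)&0x1 = 0x0
chan:2 @ bit 0 → (0x056a>>0)&0x3 = 0x2

5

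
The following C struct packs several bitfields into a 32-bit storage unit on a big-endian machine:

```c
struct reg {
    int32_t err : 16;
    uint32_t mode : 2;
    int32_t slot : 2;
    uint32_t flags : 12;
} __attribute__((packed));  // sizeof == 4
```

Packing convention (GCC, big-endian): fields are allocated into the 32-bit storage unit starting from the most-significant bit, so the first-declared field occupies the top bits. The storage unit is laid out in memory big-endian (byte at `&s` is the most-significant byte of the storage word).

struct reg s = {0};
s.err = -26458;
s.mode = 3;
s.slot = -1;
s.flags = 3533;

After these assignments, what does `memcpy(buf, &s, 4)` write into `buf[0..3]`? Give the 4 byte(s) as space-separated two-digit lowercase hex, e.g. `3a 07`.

[16+:16] err=-26458 & 0xffff = 0x98a6; word=0x98a60000
[14+:2] mode=3 & 0x3 = 0x3; word=0x98a6c000
[12+:2] slot=-1 & 0x3 = 0x3; word=0x98a6f000
[0+:12] flags=3533 & 0xfff = 0xdcd; word=0x98a6fdcd
word = 0x98a6fdcd → big-endian bytes:
  [0]=0x98  [1]=0xa6  [2]=0xfd  [3]=0xcd

98 a6 fd cd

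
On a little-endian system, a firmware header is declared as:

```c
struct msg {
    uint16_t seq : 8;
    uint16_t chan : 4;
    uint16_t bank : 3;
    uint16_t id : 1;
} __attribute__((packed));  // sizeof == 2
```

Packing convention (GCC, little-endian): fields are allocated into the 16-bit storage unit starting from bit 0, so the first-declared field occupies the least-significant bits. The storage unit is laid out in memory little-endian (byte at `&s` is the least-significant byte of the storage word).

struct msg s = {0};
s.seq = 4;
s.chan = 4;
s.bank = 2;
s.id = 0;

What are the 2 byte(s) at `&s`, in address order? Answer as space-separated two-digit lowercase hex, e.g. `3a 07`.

04 24

[0+:8] seq=4 & 0xff = 0x4; word=0x0004
[8+:4] chan=4 & 0xf = 0x4; word=0x0404
[12+:3] bank=2 & 0x7 = 0x2; word=0x2404
[15+:1] id=0 & 0x1 = 0x0; word=0x2404
word = 0x2404 → little-endian bytes:
  [0]=0x04  [1]=0x24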